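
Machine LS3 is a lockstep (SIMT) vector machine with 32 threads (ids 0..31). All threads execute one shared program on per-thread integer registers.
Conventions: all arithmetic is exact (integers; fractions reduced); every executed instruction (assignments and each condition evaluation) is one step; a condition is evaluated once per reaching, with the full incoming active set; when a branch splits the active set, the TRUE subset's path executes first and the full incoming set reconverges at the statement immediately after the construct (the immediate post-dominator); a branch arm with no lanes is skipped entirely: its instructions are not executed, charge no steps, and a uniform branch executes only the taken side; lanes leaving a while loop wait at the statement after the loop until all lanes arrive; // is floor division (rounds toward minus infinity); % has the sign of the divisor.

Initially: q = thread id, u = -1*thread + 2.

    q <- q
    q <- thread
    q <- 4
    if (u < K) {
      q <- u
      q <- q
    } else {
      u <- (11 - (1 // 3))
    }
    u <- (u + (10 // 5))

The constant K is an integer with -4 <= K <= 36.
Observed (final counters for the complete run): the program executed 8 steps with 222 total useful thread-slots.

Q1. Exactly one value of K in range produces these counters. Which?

Answer: K = 1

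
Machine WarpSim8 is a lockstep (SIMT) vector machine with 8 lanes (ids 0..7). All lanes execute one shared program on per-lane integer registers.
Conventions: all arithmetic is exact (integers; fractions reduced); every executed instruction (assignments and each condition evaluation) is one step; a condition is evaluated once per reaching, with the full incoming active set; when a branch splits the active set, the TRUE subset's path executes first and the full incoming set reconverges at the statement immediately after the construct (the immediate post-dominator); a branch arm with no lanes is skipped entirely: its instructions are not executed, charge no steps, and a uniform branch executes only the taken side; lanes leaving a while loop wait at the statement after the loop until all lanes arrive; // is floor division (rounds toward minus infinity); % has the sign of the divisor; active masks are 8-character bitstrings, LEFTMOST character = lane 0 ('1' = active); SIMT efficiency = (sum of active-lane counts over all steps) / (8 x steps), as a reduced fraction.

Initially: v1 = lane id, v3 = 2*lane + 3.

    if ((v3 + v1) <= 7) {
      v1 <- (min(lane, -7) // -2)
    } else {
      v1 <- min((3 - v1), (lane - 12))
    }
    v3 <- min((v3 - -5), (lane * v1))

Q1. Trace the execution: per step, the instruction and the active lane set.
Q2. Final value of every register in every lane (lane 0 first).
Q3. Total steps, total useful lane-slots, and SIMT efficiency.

step 0: eval ((v3 + v1) <= 7)        11111111
step 1: v1 <- (min(lane, -7) // -2)  11000000
step 2: v1 <- min((3 - v1), (lane - 12)) 00111111
step 3: v3 <- min((v3 - -5), (lane * v1)) 11111111

Answer: 4 steps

v1: 3,3,-10,-9,-8,-7,-6,-5
v3: 0,3,-20,-27,-32,-35,-36,-35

steps = 4; useful = 24; efficiency = 24/32 = 3/4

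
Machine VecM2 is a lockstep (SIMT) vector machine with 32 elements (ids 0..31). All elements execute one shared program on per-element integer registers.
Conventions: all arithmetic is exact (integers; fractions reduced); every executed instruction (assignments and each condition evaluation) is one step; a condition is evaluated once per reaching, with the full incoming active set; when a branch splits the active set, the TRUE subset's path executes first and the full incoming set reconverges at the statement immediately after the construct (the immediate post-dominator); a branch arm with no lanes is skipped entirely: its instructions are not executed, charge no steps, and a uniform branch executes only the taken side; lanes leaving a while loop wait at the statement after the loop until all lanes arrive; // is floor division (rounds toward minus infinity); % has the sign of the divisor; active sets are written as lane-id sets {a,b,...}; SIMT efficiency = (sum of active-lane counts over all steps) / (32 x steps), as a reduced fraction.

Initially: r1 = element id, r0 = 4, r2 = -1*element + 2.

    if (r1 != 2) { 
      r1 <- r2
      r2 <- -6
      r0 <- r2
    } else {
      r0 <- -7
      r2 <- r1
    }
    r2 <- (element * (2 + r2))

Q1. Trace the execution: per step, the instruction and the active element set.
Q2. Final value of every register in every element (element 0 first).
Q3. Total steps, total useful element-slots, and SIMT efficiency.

step 0: eval (r1 != 2)               {0,1,2,3,4,5,6,7,8,9,10,11,12,13,14,15,16,17,18,19,20,21,22,23,24,25,26,27,28,29,30,31}
step 1: r1 <- r2                     {0,1,3,4,5,6,7,8,9,10,11,12,13,14,15,16,17,18,19,20,21,22,23,24,25,26,27,28,29,30,31}
step 2: r2 <- -6                     {0,1,3,4,5,6,7,8,9,10,11,12,13,14,15,16,17,18,19,20,21,22,23,24,25,26,27,28,29,30,31}
step 3: r0 <- r2                     {0,1,3,4,5,6,7,8,9,10,11,12,13,14,15,16,17,18,19,20,21,22,23,24,25,26,27,28,29,30,31}
step 4: r0 <- -7                     {2}
step 5: r2 <- r1                     {2}
step 6: r2 <- (element * (2 + r2))   {0,1,2,3,4,5,6,7,8,9,10,11,12,13,14,15,16,17,18,19,20,21,22,23,24,25,26,27,28,29,30,31}

Answer: 7 steps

r1: 2,1,2,-1,-2,-3,-4,-5,-6,-7,-8,-9,-10,-11,-12,-13,-14,-15,-16,-17,-18,-19,-20,-21,-22,-23,-24,-25,-26,-27,-28,-29
r0: -6,-6,-7,-6,-6,-6,-6,-6,-6,-6,-6,-6,-6,-6,-6,-6,-6,-6,-6,-6,-6,-6,-6,-6,-6,-6,-6,-6,-6,-6,-6,-6
r2: 0,-4,8,-12,-16,-20,-24,-28,-32,-36,-40,-44,-48,-52,-56,-60,-64,-68,-72,-76,-80,-84,-88,-92,-96,-100,-104,-108,-112,-116,-120,-124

steps = 7; useful = 159; efficiency = 159/224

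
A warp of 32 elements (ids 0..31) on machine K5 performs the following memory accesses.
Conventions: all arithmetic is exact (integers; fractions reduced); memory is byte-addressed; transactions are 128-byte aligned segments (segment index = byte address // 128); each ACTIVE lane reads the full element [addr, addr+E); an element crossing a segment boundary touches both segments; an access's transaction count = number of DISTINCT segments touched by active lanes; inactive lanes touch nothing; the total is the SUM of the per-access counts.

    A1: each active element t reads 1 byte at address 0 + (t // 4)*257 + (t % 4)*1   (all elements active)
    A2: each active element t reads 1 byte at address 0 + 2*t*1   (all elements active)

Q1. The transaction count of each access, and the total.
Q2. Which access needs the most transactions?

A1: 8 transactions
A2: 1 transaction

Answer: 8,1; total 9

Answer: A1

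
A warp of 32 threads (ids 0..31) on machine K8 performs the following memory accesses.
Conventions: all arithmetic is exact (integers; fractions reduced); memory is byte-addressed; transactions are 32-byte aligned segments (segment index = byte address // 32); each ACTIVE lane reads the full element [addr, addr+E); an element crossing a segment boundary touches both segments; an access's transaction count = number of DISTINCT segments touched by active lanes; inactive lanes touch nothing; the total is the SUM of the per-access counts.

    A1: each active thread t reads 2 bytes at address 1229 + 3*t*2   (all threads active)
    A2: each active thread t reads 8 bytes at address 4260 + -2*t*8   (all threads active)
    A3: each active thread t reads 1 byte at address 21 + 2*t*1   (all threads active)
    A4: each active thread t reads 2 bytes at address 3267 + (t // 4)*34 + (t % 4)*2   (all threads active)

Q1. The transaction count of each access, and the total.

A1: 7 transactions
A2: 17 transactions
A3: 3 transactions
A4: 8 transactions

Answer: 7,17,3,8; total 35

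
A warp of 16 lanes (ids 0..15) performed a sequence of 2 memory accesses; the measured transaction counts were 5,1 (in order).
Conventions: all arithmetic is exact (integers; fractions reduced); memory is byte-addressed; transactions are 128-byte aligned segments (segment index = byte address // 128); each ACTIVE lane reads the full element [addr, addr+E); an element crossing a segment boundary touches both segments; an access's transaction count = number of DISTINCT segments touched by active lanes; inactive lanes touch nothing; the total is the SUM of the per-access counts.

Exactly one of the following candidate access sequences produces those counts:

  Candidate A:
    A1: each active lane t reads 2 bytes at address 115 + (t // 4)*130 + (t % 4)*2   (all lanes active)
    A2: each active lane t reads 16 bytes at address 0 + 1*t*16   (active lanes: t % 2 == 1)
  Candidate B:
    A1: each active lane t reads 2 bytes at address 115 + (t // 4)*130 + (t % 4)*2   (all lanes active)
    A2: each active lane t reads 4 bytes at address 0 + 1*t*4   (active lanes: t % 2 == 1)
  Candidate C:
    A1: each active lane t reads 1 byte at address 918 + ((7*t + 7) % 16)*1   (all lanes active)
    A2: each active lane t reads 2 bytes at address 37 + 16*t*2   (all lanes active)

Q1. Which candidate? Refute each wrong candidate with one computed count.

A: A2 gives 2 transactions, not 1
C: A1 gives 1 transaction, not 5
B: all counts match (5,1)

Answer: B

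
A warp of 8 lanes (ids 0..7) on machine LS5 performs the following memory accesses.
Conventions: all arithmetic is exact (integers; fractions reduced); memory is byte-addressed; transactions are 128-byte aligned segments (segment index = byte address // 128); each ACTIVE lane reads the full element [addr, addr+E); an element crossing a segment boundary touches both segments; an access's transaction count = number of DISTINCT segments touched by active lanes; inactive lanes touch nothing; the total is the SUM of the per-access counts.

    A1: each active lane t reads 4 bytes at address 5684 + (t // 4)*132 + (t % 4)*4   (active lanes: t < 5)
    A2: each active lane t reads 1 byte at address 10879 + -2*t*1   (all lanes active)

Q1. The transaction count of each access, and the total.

A1: 2 transactions
A2: 1 transaction

Answer: 2,1; total 3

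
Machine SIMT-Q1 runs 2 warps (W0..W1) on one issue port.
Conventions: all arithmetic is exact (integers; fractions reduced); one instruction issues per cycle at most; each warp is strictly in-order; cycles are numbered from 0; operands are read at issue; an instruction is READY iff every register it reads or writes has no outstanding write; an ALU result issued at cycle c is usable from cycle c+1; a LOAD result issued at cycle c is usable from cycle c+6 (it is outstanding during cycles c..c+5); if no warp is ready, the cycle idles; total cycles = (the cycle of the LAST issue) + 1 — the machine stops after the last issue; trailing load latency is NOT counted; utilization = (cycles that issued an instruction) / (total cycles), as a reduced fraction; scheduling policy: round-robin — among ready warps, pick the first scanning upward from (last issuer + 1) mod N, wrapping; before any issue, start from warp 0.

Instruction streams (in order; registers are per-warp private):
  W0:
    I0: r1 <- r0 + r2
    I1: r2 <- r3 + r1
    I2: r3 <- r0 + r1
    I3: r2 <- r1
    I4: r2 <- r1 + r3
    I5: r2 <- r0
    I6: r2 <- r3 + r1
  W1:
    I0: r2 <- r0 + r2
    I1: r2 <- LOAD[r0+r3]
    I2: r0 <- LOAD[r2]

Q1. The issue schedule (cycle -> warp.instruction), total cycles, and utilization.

cycle 0: W0.I0
cycle 1: W1.I0
cycle 2: W0.I1
cycle 3: W1.I1
cycle 4: W0.I2
cycle 5: W0.I3
cycle 6: W0.I4
cycle 7: W0.I5
cycle 8: W0.I6
cycle 9: W1.I2

Answer: 10 cycles, utilization 1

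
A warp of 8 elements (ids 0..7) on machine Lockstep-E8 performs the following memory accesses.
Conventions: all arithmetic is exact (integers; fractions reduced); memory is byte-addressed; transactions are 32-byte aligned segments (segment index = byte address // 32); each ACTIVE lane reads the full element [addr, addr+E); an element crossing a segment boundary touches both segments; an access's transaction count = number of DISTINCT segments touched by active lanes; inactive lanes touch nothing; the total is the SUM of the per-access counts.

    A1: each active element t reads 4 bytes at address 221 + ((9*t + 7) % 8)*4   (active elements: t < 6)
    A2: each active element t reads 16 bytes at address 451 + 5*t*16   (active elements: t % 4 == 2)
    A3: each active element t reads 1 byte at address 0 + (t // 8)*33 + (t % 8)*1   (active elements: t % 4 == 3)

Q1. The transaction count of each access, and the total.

A1: 2 transactions
A2: 2 transactions
A3: 1 transaction

Answer: 2,2,1; total 5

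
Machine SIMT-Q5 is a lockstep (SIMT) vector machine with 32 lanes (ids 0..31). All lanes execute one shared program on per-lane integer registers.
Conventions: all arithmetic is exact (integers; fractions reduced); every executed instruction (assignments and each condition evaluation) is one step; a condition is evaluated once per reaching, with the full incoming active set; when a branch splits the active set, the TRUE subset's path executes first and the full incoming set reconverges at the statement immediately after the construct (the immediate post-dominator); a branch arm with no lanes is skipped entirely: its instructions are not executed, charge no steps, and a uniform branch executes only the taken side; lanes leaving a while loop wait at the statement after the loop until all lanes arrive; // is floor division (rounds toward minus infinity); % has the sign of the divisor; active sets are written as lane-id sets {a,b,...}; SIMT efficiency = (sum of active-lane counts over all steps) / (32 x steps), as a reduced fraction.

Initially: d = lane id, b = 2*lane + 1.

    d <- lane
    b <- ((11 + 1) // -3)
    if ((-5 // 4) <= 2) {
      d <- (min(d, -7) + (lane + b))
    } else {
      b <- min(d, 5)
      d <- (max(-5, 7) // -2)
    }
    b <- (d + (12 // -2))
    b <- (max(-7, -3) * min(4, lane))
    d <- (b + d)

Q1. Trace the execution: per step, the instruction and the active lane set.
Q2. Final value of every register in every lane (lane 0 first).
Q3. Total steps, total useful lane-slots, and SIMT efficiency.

step 0: d <- lane                    {0,1,2,3,4,5,6,7,8,9,10,11,12,13,14,15,16,17,18,19,20,21,22,23,24,25,26,27,28,29,30,31}
step 1: b <- ((11 + 1) // -3)        {0,1,2,3,4,5,6,7,8,9,10,11,12,13,14,15,16,17,18,19,20,21,22,23,24,25,26,27,28,29,30,31}
step 2: eval ((-5 // 4) <= 2)        {0,1,2,3,4,5,6,7,8,9,10,11,12,13,14,15,16,17,18,19,20,21,22,23,24,25,26,27,28,29,30,31}
step 3: d <- (min(d, -7) + (lane + b)) {0,1,2,3,4,5,6,7,8,9,10,11,12,13,14,15,16,17,18,19,20,21,22,23,24,25,26,27,28,29,30,31}
step 4: b <- (d + (12 // -2))        {0,1,2,3,4,5,6,7,8,9,10,11,12,13,14,15,16,17,18,19,20,21,22,23,24,25,26,27,28,29,30,31}
step 5: b <- (max(-7, -3) * min(4, lane)) {0,1,2,3,4,5,6,7,8,9,10,11,12,13,14,15,16,17,18,19,20,21,22,23,24,25,26,27,28,29,30,31}
step 6: d <- (b + d)                 {0,1,2,3,4,5,6,7,8,9,10,11,12,13,14,15,16,17,18,19,20,21,22,23,24,25,26,27,28,29,30,31}

Answer: 7 steps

d: -11,-13,-15,-17,-19,-18,-17,-16,-15,-14,-13,-12,-11,-10,-9,-8,-7,-6,-5,-4,-3,-2,-1,0,1,2,3,4,5,6,7,8
b: 0,-3,-6,-9,-12,-12,-12,-12,-12,-12,-12,-12,-12,-12,-12,-12,-12,-12,-12,-12,-12,-12,-12,-12,-12,-12,-12,-12,-12,-12,-12,-12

steps = 7; useful = 224; efficiency = 224/224 = 1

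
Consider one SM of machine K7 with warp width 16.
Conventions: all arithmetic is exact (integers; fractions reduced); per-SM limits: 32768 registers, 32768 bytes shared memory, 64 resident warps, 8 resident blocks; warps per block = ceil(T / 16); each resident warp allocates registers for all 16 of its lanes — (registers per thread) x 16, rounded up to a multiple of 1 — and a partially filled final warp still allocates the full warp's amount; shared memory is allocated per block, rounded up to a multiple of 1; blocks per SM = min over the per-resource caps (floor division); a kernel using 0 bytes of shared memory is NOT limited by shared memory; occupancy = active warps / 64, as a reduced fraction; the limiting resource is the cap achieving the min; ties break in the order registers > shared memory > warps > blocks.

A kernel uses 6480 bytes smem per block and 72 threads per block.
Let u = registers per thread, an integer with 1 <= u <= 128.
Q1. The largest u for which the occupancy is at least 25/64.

Answer: u = 81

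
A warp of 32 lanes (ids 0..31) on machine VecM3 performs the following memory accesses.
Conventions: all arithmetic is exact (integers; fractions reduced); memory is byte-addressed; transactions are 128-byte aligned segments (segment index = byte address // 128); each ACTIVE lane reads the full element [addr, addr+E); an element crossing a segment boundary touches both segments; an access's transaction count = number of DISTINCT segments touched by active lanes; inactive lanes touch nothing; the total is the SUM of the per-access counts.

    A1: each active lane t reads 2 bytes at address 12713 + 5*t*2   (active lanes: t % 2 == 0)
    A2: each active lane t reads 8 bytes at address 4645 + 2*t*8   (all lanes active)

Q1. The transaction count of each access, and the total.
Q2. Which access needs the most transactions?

A1: 3 transactions
A2: 5 transactions

Answer: 3,5; total 8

Answer: A2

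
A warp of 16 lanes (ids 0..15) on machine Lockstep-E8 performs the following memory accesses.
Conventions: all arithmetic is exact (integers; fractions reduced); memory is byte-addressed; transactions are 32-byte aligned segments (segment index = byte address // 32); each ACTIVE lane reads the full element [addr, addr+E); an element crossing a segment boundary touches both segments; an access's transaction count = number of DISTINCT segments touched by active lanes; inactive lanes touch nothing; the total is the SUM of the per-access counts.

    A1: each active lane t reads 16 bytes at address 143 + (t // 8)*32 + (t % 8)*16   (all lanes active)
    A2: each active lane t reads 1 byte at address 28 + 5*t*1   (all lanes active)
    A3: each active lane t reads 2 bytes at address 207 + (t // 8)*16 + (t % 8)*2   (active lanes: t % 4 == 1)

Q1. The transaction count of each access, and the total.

A1: 6 transactions
A2: 4 transactions
A3: 2 transactions

Answer: 6,4,2; total 12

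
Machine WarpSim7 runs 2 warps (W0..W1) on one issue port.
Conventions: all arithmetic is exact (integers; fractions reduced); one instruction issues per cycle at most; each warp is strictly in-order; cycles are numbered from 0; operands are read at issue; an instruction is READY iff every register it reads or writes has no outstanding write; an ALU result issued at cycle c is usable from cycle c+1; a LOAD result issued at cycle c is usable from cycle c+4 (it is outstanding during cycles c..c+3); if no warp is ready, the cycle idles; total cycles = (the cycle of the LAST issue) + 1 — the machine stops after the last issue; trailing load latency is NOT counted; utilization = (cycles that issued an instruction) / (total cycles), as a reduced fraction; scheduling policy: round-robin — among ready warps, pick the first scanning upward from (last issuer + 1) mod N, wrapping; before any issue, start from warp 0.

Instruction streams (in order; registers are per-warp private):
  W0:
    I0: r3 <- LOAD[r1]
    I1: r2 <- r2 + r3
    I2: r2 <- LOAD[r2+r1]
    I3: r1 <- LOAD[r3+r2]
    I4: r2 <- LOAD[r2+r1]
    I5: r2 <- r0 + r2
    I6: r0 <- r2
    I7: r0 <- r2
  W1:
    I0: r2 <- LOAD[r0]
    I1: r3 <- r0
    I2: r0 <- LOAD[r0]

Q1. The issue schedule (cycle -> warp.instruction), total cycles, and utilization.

cycle 0: W0.I0
cycle 1: W1.I0
cycle 2: W1.I1
cycle 3: W1.I2
cycle 4: W0.I1
cycle 5: W0.I2
cycle 6: idle
cycle 7: idle
cycle 8: idle
cycle 9: W0.I3
cycle 10: idle
cycle 11: idle
cycle 12: idle
cycle 13: W0.I4
cycle 14: idle
cycle 15: idle
cycle 16: idle
cycle 17: W0.I5
cycle 18: W0.I6
cycle 19: W0.I7

Answer: 20 cycles, utilization 11/20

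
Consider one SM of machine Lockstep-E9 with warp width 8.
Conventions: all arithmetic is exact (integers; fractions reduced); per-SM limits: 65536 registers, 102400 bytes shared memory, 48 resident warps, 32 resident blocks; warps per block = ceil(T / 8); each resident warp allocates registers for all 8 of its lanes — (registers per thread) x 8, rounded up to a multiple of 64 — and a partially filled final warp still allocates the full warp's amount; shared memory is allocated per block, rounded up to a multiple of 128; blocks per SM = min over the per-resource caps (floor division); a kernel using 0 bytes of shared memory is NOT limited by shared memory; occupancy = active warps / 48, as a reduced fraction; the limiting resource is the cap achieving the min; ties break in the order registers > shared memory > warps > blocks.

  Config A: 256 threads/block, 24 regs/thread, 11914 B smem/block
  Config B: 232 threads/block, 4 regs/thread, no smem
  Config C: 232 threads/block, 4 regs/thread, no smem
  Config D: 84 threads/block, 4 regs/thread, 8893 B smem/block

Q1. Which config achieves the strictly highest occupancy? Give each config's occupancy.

occupancies: A 2/3, B 29/48, C 29/48, D 11/12

Answer: D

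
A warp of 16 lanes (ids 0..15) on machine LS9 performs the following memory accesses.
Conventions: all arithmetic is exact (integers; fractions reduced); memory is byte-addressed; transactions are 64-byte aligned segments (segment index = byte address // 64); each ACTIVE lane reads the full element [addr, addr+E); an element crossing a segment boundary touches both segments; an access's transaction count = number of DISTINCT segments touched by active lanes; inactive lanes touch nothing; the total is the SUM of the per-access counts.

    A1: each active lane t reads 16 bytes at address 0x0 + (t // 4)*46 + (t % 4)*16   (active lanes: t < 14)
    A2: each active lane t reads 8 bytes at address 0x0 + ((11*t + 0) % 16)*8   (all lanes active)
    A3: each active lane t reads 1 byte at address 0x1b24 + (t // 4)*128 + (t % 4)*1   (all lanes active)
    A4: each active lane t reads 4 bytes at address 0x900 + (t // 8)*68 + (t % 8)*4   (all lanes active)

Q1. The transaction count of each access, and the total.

A1: 3 transactions
A2: 2 transactions
A3: 4 transactions
A4: 2 transactions

Answer: 3,2,4,2; total 11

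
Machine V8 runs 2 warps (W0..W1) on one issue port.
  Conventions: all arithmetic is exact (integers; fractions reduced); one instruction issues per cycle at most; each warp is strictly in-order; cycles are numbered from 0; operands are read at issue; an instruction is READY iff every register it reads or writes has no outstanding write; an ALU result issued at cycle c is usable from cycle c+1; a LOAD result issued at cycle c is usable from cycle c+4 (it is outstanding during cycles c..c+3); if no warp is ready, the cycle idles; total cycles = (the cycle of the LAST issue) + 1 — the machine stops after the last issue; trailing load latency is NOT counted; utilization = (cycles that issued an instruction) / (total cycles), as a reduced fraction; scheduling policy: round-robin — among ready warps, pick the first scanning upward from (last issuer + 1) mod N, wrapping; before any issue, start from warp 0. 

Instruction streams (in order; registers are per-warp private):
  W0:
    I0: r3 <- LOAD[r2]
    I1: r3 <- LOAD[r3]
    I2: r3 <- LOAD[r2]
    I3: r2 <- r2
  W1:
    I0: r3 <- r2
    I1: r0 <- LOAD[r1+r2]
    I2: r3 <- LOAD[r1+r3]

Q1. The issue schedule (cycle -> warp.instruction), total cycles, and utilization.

cycle 0: W0.I0
cycle 1: W1.I0
cycle 2: W1.I1
cycle 3: W1.I2
cycle 4: W0.I1
cycle 5: idle
cycle 6: idle
cycle 7: idle
cycle 8: W0.I2
cycle 9: W0.I3

Answer: 10 cycles, utilization 7/10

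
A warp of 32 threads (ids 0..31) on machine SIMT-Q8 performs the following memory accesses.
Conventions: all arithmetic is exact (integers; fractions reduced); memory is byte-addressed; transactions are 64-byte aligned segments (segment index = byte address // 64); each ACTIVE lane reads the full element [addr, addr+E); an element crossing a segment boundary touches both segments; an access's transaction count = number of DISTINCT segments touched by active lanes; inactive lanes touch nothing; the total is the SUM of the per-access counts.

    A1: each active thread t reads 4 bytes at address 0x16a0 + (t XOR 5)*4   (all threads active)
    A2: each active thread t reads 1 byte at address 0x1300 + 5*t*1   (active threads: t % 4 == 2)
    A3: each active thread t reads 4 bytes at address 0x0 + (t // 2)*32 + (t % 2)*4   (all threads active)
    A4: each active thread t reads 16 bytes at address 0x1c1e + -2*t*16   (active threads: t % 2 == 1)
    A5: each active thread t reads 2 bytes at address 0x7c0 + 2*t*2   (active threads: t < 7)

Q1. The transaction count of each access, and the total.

A1: 3 transactions
A2: 3 transactions
A3: 8 transactions
A4: 17 transactions
A5: 1 transaction

Answer: 3,3,8,17,1; total 32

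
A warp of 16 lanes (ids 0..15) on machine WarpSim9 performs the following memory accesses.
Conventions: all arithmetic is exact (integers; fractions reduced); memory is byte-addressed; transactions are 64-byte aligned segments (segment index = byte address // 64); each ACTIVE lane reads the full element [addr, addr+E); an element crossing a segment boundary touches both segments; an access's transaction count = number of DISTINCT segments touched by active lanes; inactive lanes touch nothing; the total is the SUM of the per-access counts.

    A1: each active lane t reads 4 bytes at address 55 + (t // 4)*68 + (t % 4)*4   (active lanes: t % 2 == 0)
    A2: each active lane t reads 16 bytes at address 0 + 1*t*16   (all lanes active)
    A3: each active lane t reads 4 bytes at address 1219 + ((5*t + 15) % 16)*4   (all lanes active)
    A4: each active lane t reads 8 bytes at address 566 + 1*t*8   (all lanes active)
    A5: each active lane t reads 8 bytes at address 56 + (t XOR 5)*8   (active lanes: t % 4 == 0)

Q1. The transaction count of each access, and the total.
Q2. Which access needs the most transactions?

A1: 5 transactions
A2: 4 transactions
A3: 2 transactions
A4: 3 transactions
A5: 2 transactions

Answer: 5,4,2,3,2; total 16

Answer: A1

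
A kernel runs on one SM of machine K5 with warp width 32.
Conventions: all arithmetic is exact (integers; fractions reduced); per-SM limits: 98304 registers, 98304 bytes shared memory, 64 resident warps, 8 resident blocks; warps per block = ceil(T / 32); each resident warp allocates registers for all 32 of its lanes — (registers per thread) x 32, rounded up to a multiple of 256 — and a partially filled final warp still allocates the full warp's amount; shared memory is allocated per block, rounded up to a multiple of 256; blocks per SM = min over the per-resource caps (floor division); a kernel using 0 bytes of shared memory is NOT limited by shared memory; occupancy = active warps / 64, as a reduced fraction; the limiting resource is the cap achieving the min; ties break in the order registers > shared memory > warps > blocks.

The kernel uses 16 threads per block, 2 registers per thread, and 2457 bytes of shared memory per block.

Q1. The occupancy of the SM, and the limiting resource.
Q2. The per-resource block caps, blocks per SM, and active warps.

Answer: occupancy 1/8, limited by blocks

registers: 384 blocks
shared memory: 38 blocks
warps: 64 blocks
blocks: 8 blocks

Answer: 8 blocks, 8 active warps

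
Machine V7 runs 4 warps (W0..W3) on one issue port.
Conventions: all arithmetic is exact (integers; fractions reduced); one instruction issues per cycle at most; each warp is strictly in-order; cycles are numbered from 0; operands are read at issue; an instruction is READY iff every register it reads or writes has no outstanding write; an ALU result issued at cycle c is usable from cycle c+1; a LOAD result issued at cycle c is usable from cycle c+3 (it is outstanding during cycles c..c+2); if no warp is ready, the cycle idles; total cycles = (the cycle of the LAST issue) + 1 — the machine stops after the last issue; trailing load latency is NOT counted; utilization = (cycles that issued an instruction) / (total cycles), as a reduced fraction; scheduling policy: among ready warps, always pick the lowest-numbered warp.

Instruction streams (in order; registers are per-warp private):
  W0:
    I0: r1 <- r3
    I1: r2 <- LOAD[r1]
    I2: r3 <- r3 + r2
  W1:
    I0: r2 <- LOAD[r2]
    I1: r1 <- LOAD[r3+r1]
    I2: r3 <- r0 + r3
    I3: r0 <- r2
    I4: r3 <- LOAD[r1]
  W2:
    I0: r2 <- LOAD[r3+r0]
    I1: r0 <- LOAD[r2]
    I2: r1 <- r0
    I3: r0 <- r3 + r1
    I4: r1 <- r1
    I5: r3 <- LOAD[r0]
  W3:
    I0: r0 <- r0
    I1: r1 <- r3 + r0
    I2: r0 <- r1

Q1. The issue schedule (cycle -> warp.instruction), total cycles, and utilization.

cycle 0: W0.I0
cycle 1: W0.I1
cycle 2: W1.I0
cycle 3: W1.I1
cycle 4: W0.I2
cycle 5: W1.I2
cycle 6: W1.I3
cycle 7: W1.I4
cycle 8: W2.I0
cycle 9: W3.I0
cycle 10: W3.I1
cycle 11: W2.I1
cycle 12: W3.I2
cycle 13: idle
cycle 14: W2.I2
cycle 15: W2.I3
cycle 16: W2.I4
cycle 17: W2.I5

Answer: 18 cycles, utilization 17/18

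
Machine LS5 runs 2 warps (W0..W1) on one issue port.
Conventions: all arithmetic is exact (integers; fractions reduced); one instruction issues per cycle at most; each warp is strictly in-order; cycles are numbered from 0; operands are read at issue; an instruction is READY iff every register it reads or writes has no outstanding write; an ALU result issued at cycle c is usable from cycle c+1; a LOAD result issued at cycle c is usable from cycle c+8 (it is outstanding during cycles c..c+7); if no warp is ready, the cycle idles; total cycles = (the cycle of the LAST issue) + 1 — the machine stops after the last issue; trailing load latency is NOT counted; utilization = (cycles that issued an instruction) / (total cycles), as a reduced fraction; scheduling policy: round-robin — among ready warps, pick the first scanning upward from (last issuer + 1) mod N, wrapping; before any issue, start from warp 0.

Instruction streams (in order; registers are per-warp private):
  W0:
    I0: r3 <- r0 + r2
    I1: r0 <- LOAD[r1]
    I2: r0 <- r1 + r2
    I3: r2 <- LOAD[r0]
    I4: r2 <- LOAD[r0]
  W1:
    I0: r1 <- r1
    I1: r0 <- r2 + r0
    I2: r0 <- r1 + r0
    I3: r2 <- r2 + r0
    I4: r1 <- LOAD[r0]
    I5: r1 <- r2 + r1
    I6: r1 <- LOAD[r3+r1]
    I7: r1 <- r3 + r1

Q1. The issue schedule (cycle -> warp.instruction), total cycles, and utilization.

cycle 0: W0.I0
cycle 1: W1.I0
cycle 2: W0.I1
cycle 3: W1.I1
cycle 4: W1.I2
cycle 5: W1.I3
cycle 6: W1.I4
cycle 7: idle
cycle 8: idle
cycle 9: idle
cycle 10: W0.I2
cycle 11: W0.I3
cycle 12: idle
cycle 13: idle
cycle 14: W1.I5
cycle 15: W1.I6
cycle 16: idle
cycle 17: idle
cycle 18: idle
cycle 19: W0.I4
cycle 20: idle
cycle 21: idle
cycle 22: idle
cycle 23: W1.I7

Answer: 24 cycles, utilization 13/24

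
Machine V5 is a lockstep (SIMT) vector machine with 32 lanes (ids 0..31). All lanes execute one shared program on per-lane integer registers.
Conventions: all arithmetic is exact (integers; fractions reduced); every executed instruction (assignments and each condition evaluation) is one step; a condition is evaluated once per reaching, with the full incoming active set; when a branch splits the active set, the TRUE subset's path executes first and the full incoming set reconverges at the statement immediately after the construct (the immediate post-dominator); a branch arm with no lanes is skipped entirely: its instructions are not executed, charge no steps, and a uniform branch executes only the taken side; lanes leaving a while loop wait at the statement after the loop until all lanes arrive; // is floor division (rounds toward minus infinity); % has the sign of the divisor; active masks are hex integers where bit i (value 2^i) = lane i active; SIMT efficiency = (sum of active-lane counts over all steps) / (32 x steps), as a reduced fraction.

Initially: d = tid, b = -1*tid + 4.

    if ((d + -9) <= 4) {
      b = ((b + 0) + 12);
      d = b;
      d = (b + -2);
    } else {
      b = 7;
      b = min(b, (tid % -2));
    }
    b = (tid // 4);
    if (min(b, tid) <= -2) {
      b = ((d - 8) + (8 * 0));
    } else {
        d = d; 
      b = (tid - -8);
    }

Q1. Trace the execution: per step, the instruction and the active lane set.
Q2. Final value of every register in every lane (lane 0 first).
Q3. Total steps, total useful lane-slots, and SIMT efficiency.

step 0: eval ((d + -9) <= 4)         0xffffffff
step 1: b <- ((b + 0) + 12)          0x00003fff
step 2: d <- b                       0x00003fff
step 3: d <- (b + -2)                0x00003fff
step 4: b <- 7                       0xffffc000
step 5: b <- min(b, (tid % -2))      0xffffc000
step 6: b <- (tid // 4)              0xffffffff
step 7: eval (min(b, tid) <= -2)     0xffffffff
step 8: d <- d                       0xffffffff
step 9: b <- (tid - -8)              0xffffffff

Answer: 10 steps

d: 14,13,12,11,10,9,8,7,6,5,4,3,2,1,14,15,16,17,18,19,20,21,22,23,24,25,26,27,28,29,30,31
b: 8,9,10,11,12,13,14,15,16,17,18,19,20,21,22,23,24,25,26,27,28,29,30,31,32,33,34,35,36,37,38,39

steps = 10; useful = 238; efficiency = 238/320 = 119/160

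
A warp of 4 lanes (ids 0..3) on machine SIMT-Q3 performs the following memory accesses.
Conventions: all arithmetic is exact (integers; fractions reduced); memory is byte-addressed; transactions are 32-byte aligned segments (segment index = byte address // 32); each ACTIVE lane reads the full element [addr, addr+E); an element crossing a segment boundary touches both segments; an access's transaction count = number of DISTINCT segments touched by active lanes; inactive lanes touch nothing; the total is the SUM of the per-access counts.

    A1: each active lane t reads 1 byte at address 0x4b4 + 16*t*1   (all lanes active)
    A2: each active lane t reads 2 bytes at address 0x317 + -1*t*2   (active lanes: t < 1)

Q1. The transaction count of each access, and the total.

A1: 3 transactions
A2: 1 transaction

Answer: 3,1; total 4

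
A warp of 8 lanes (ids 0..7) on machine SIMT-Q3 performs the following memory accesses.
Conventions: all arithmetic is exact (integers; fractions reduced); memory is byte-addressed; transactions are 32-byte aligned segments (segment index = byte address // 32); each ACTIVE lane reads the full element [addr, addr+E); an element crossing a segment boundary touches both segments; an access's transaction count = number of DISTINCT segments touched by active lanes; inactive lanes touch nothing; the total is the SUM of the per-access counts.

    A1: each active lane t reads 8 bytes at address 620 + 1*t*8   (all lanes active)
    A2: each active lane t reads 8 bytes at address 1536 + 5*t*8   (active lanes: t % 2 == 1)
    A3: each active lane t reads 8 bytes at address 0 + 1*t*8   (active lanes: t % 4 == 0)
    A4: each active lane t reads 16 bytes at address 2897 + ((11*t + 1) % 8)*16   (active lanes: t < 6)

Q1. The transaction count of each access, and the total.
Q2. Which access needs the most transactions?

A1: 3 transactions
A2: 4 transactions
A3: 2 transactions
A4: 5 transactions

Answer: 3,4,2,5; total 14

Answer: A4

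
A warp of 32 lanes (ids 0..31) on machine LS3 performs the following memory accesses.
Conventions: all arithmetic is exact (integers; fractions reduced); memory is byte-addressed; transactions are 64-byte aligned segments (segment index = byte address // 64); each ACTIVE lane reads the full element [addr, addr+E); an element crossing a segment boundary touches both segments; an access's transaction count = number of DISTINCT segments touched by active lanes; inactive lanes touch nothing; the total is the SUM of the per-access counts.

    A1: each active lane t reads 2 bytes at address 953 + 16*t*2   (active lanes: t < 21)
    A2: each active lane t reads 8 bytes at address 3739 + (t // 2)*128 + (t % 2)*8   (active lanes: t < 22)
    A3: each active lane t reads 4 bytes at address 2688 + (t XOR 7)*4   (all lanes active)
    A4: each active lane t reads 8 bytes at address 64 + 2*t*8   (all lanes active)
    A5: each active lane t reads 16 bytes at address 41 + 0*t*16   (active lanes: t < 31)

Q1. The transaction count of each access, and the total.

A1: 11 transactions
A2: 11 transactions
A3: 2 transactions
A4: 8 transactions
A5: 1 transaction

Answer: 11,11,2,8,1; total 33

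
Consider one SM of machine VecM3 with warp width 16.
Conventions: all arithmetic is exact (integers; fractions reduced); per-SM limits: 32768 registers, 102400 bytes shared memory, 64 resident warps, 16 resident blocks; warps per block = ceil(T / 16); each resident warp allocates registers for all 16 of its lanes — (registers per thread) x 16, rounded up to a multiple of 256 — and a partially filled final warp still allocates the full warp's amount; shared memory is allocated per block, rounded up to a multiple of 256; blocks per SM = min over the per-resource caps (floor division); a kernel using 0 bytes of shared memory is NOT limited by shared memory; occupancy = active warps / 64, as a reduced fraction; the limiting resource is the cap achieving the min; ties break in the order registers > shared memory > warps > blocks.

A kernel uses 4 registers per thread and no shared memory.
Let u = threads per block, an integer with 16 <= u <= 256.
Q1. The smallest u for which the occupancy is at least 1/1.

Answer: u = 49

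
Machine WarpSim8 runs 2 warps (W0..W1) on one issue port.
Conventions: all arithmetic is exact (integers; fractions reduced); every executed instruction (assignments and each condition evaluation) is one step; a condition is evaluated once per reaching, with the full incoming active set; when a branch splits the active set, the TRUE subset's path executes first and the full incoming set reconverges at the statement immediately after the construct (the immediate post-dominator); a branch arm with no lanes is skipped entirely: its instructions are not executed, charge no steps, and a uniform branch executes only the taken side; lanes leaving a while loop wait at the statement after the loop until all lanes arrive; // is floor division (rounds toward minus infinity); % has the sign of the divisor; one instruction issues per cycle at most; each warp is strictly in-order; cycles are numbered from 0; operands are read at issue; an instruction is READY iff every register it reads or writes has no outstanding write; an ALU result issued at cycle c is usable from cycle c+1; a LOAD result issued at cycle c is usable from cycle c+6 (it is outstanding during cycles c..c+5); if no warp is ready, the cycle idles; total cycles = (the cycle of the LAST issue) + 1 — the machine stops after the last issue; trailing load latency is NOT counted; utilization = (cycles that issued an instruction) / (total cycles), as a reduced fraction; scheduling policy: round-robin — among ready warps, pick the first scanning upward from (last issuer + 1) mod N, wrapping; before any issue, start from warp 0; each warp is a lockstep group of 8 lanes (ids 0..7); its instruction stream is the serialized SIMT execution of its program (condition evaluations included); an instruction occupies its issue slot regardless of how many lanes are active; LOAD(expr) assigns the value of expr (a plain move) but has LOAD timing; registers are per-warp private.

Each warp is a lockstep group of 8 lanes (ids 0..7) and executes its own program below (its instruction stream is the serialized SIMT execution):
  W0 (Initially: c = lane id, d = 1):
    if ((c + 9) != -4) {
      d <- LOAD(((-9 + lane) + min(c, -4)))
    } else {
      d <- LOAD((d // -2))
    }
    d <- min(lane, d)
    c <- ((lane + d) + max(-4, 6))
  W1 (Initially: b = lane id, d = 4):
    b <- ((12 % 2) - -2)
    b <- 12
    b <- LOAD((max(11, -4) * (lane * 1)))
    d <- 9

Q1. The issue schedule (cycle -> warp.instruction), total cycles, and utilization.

cycle 0: W0.I0
cycle 1: W1.I0
cycle 2: W0.I1
cycle 3: W1.I1
cycle 4: W1.I2
cycle 5: W1.I3
cycle 6: idle
cycle 7: idle
cycle 8: W0.I2
cycle 9: W0.I3

Answer: 10 cycles, utilization 4/5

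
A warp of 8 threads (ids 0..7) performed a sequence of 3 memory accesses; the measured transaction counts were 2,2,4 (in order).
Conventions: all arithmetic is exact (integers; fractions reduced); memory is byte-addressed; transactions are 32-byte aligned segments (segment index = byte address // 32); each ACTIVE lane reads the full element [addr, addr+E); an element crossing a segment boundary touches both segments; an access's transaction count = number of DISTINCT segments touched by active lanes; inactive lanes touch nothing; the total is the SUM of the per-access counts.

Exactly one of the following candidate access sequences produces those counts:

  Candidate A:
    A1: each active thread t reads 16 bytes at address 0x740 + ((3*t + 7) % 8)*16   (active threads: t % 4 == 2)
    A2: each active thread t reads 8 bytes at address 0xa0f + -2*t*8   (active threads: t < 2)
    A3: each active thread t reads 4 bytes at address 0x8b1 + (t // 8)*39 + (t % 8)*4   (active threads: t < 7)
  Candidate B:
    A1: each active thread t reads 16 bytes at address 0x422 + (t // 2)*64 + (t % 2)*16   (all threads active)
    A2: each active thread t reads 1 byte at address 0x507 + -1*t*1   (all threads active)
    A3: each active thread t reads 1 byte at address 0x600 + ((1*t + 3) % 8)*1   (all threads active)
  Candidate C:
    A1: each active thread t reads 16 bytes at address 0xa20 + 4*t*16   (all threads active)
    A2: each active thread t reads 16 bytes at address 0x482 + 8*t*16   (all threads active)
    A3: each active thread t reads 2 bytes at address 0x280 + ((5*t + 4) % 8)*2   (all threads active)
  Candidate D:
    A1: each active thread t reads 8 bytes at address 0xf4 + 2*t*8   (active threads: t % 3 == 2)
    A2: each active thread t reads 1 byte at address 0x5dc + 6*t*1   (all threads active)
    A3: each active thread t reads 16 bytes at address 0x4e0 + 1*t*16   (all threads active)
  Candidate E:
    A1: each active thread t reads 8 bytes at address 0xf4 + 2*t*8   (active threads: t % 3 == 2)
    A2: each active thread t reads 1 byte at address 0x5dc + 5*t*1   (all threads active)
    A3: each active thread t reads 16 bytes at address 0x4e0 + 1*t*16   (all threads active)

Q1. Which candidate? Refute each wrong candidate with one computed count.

A: A3 gives 2 transactions, not 4
B: A1 gives 8 transactions, not 2
C: A1 gives 8 transactions, not 2
D: A2 gives 3 transactions, not 2
E: all counts match (2,2,4)

Answer: E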